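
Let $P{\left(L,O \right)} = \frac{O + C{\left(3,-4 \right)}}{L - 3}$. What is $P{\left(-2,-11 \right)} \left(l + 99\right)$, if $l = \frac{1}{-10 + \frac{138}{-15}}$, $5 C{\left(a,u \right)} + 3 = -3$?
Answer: $\frac{579439}{2400} \approx 241.43$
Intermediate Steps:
$C{\left(a,u \right)} = - \frac{6}{5}$ ($C{\left(a,u \right)} = - \frac{3}{5} + \frac{1}{5} \left(-3\right) = - \frac{3}{5} - \frac{3}{5} = - \frac{6}{5}$)
$P{\left(L,O \right)} = \frac{- \frac{6}{5} + O}{-3 + L}$ ($P{\left(L,O \right)} = \frac{O - \frac{6}{5}}{L - 3} = \frac{- \frac{6}{5} + O}{-3 + L}$)
$l = - \frac{5}{96}$ ($l = \frac{1}{-10 + 138 \left(- \frac{1}{15}\right)} = \frac{1}{-10 - \frac{46}{5}} = \frac{1}{- \frac{96}{5}} = - \frac{5}{96} \approx -0.052083$)
$P{\left(-2,-11 \right)} \left(l + 99\right) = \frac{- \frac{6}{5} - 11}{-3 - 2} \left(- \frac{5}{96} + 99\right) = \frac{1}{-5} \left(- \frac{61}{5}\right) \frac{9499}{96} = \left(- \frac{1}{5}\right) \left(- \frac{61}{5}\right) \frac{9499}{96} = \frac{61}{25} \cdot \frac{9499}{96} = \frac{579439}{2400}$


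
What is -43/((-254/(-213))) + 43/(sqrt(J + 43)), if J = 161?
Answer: -9159/254 + 43*sqrt(51)/102 ≈ -33.048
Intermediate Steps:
-43/((-254/(-213))) + 43/(sqrt(J + 43)) = -43/((-254/(-213))) + 43/(sqrt(161 + 43)) = -43/((-254*(-1/213))) + 43/(sqrt(204)) = -43/254/213 + 43/((2*sqrt(51))) = -43*213/254 + 43*(sqrt(51)/102) = -9159/254 + 43*sqrt(51)/102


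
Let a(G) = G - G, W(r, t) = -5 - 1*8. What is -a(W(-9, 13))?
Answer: 0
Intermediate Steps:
W(r, t) = -13 (W(r, t) = -5 - 8 = -13)
a(G) = 0
-a(W(-9, 13)) = -1*0 = 0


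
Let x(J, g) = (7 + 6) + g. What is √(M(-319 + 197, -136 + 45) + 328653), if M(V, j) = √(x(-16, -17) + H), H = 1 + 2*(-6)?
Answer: √(328653 + I*√15) ≈ 573.28 + 0.003*I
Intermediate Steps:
x(J, g) = 13 + g
H = -11 (H = 1 - 12 = -11)
M(V, j) = I*√15 (M(V, j) = √((13 - 17) - 11) = √(-4 - 11) = √(-15) = I*√15)
√(M(-319 + 197, -136 + 45) + 328653) = √(I*√15 + 328653) = √(328653 + I*√15)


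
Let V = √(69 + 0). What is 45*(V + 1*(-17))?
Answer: -765 + 45*√69 ≈ -391.20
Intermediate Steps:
V = √69 ≈ 8.3066
45*(V + 1*(-17)) = 45*(√69 + 1*(-17)) = 45*(√69 - 17) = 45*(-17 + √69) = -765 + 45*√69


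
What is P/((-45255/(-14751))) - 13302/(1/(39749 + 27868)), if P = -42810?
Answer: -2713656604032/3017 ≈ -8.9945e+8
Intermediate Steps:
P/((-45255/(-14751))) - 13302/(1/(39749 + 27868)) = -42810/((-45255/(-14751))) - 13302/(1/(39749 + 27868)) = -42810/((-45255*(-1/14751))) - 13302/(1/67617) = -42810/15085/4917 - 13302/1/67617 = -42810*4917/15085 - 13302*67617 = -42099354/3017 - 899441334 = -2713656604032/3017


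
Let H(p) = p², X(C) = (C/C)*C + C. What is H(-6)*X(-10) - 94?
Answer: -814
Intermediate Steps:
X(C) = 2*C (X(C) = 1*C + C = C + C = 2*C)
H(-6)*X(-10) - 94 = (-6)²*(2*(-10)) - 94 = 36*(-20) - 94 = -720 - 94 = -814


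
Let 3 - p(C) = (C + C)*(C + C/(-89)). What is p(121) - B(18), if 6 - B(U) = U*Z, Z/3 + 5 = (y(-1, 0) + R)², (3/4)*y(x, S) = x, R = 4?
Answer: -2566937/89 ≈ -28842.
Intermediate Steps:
y(x, S) = 4*x/3
Z = 19/3 (Z = -15 + 3*((4/3)*(-1) + 4)² = -15 + 3*(-4/3 + 4)² = -15 + 3*(8/3)² = -15 + 3*(64/9) = -15 + 64/3 = 19/3 ≈ 6.3333)
B(U) = 6 - 19*U/3 (B(U) = 6 - U*19/3 = 6 - 19*U/3)
p(C) = 3 - 176*C²/89 (p(C) = 3 - (C + C)*(C + C/(-89)) = 3 - 2*C*(C + C*(-1/89)) = 3 - 2*C*(C - C/89) = 3 - 2*C*88*C/89 = 3 - 176*C²/89)
p(121) - B(18) = (3 - 176/89*121²) - (6 - 19/3*18) = (3 - 176/89*14641) - (6 - 114) = (3 - 2576816/89) - 1*(-108) = -2576549/89 + 108 = -2566937/89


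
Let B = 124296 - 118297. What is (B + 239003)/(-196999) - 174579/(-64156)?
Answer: 18673540109/12638667844 ≈ 1.4775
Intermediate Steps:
B = 5999
(B + 239003)/(-196999) - 174579/(-64156) = (5999 + 239003)/(-196999) - 174579/(-64156) = 245002*(-1/196999) - 174579*(-1/64156) = -245002/196999 + 174579/64156 = 18673540109/12638667844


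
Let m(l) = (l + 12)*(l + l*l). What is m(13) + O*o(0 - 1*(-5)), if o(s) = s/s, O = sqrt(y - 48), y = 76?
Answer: 4550 + 2*sqrt(7) ≈ 4555.3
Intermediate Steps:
m(l) = (12 + l)*(l + l**2)
O = 2*sqrt(7) (O = sqrt(76 - 48) = sqrt(28) = 2*sqrt(7) ≈ 5.2915)
o(s) = 1
m(13) + O*o(0 - 1*(-5)) = 13*(12 + 13**2 + 13*13) + (2*sqrt(7))*1 = 13*(12 + 169 + 169) + 2*sqrt(7) = 13*350 + 2*sqrt(7) = 4550 + 2*sqrt(7)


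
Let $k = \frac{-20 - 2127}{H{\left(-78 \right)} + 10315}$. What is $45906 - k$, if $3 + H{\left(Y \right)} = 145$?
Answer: $\frac{480041189}{10457} \approx 45906.0$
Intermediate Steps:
$H{\left(Y \right)} = 142$ ($H{\left(Y \right)} = -3 + 145 = 142$)
$k = - \frac{2147}{10457}$ ($k = \frac{-20 - 2127}{142 + 10315} = - \frac{2147}{10457} \approx -0.20532$)
$45906 - k = 45906 - - \frac{2147}{10457} = 45906 + \frac{2147}{10457} = \frac{480041189}{10457}$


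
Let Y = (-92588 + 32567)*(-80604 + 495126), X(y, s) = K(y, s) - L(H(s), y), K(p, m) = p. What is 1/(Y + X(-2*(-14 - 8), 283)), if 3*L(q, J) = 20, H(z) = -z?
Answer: -3/74640074774 ≈ -4.0193e-11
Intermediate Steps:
L(q, J) = 20/3 (L(q, J) = (⅓)*20 = 20/3)
X(y, s) = -20/3 + y (X(y, s) = y - 1*20/3 = y - 20/3 = -20/3 + y)
Y = -24880024962 (Y = -60021*414522 = -24880024962)
1/(Y + X(-2*(-14 - 8), 283)) = 1/(-24880024962 + (-20/3 - 2*(-14 - 8))) = 1/(-24880024962 + (-20/3 - 2*(-22))) = 1/(-24880024962 + (-20/3 + 44)) = 1/(-24880024962 + 112/3) = 1/(-74640074774/3) = -3/74640074774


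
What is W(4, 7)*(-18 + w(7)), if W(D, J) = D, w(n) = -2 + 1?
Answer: -76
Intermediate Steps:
w(n) = -1
W(4, 7)*(-18 + w(7)) = 4*(-18 - 1) = 4*(-19) = -76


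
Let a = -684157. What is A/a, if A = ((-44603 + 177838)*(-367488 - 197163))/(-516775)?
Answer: -15046255197/70711046735 ≈ -0.21279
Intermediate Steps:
A = 15046255197/103355 (A = (133235*(-564651))*(-1/516775) = -75231275985*(-1/516775) = 15046255197/103355 ≈ 1.4558e+5)
A/a = (15046255197/103355)/(-684157) = (15046255197/103355)*(-1/684157) = -15046255197/70711046735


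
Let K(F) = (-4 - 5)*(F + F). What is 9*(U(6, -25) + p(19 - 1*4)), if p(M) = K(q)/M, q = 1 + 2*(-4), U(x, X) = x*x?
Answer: 1998/5 ≈ 399.60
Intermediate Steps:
U(x, X) = x**2
q = -7 (q = 1 - 8 = -7)
K(F) = -18*F
p(M) = 126/M (p(M) = (-18*(-7))/M = 126/M)
9*(U(6, -25) + p(19 - 1*4)) = 9*(6**2 + 126/(19 - 1*4)) = 9*(36 + 126/(19 - 4)) = 9*(36 + 126/15) = 9*(36 + 126*(1/15)) = 9*(36 + 42/5) = 9*(222/5) = 1998/5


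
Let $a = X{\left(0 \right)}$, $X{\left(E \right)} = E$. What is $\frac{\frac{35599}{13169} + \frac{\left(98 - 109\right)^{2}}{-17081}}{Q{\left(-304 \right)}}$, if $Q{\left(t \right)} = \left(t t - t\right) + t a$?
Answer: $\frac{60647307}{2085640796408} \approx 2.9079 \cdot 10^{-5}$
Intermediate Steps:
$a = 0$
$Q{\left(t \right)} = t^{2} - t$ ($Q{\left(t \right)} = \left(t t - t\right) + t 0 = \left(t^{2} - t\right) + 0 = t^{2} - t$)
$\frac{\frac{35599}{13169} + \frac{\left(98 - 109\right)^{2}}{-17081}}{Q{\left(-304 \right)}} = \frac{\frac{35599}{13169} + \frac{\left(98 - 109\right)^{2}}{-17081}}{\left(-304\right) \left(-1 - 304\right)} = \frac{35599 \cdot \frac{1}{13169} + \left(-11\right)^{2} \left(- \frac{1}{17081}\right)}{\left(-304\right) \left(-305\right)} = \frac{\frac{35599}{13169} + 121 \left(- \frac{1}{17081}\right)}{92720} = \left(\frac{35599}{13169} - \frac{121}{17081}\right) \frac{1}{92720} = \frac{606473070}{224939689} \cdot \frac{1}{92720} = \frac{60647307}{2085640796408}$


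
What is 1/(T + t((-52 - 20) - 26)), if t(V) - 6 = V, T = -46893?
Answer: -1/46985 ≈ -2.1283e-5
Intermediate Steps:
t(V) = 6 + V
1/(T + t((-52 - 20) - 26)) = 1/(-46893 + (6 + ((-52 - 20) - 26))) = 1/(-46893 + (6 + (-72 - 26))) = 1/(-46893 + (6 - 98)) = 1/(-46893 - 92) = 1/(-46985) = -1/46985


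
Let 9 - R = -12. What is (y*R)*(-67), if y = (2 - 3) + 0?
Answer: 1407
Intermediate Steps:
R = 21 (R = 9 - 1*(-12) = 9 + 12 = 21)
y = -1 (y = -1 + 0 = -1)
(y*R)*(-67) = -1*21*(-67) = -21*(-67) = 1407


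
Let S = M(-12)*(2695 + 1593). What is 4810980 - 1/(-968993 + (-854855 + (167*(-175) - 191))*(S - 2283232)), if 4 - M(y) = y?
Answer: 9421471116907818779/1958326810111 ≈ 4.8110e+6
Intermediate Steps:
M(y) = 4 - y
S = 68608 (S = (4 - 1*(-12))*(2695 + 1593) = (4 + 12)*4288 = 16*4288 = 68608)
4810980 - 1/(-968993 + (-854855 + (167*(-175) - 191))*(S - 2283232)) = 4810980 - 1/(-968993 + (-854855 + (167*(-175) - 191))*(68608 - 2283232)) = 4810980 - 1/(-968993 + (-854855 + (-29225 - 191))*(-2214624)) = 4810980 - 1/(-968993 + (-854855 - 29416)*(-2214624)) = 4810980 - 1/(-968993 - 884271*(-2214624)) = 4810980 - 1/(-968993 + 1958327779104) = 4810980 - 1/1958326810111 = 9421471116907818779/1958326810111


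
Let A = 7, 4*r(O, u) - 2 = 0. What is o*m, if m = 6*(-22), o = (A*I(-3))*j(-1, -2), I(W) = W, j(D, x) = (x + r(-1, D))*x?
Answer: 8316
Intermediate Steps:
r(O, u) = ½ (r(O, u) = ½ + (¼)*0 = ½ + 0 = ½)
j(D, x) = x*(½ + x) (j(D, x) = (x + ½)*x = (½ + x)*x = x*(½ + x))
o = -63 (o = (7*(-3))*(-2*(½ - 2)) = -(-42)*(-3)/2 = -21*3 = -63)
m = -132
o*m = -63*(-132) = 8316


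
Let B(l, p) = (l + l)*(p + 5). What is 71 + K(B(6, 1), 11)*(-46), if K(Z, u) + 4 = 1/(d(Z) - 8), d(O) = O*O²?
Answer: 47588077/186620 ≈ 255.00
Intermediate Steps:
d(O) = O³
B(l, p) = 2*l*(5 + p) (B(l, p) = (2*l)*(5 + p) = 2*l*(5 + p))
K(Z, u) = -4 + 1/(-8 + Z³) (K(Z, u) = -4 + 1/(Z³ - 8) = -4 + 1/(-8 + Z³))
71 + K(B(6, 1), 11)*(-46) = 71 + ((33 - 4*1728*(5 + 1)³)/(-8 + (2*6*(5 + 1))³))*(-46) = 71 + ((33 - 4*(2*6*6)³)/(-8 + (2*6*6)³))*(-46) = 71 + ((33 - 4*72³)/(-8 + 72³))*(-46) = 71 + ((33 - 4*373248)/(-8 + 373248))*(-46) = 71 + ((33 - 1492992)/373240)*(-46) = 71 + ((1/373240)*(-1492959))*(-46) = 71 - 1492959/373240*(-46) = 71 + 34338057/186620 = 47588077/186620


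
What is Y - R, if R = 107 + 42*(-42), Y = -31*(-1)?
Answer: 1688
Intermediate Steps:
Y = 31
R = -1657 (R = 107 - 1764 = -1657)
Y - R = 31 - 1*(-1657) = 31 + 1657 = 1688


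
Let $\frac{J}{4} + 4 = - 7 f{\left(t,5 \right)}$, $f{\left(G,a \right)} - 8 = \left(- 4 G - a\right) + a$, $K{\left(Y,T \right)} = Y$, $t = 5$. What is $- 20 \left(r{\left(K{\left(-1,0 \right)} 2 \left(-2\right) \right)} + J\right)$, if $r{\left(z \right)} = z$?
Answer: $-6480$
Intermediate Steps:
$f{\left(G,a \right)} = 8 - 4 G$ ($f{\left(G,a \right)} = 8 + \left(\left(- 4 G - a\right) + a\right) = 8 + \left(\left(- a - 4 G\right) + a\right) = 8 - 4 G$)
$J = 320$ ($J = -16 + 4 \left(- 7 \left(8 - 20\right)\right) = -16 + 4 \left(\left(-7\right) \left(-12\right)\right) = -16 + 4 \cdot 84 = -16 + 336 = 320$)
$- 20 \left(r{\left(K{\left(-1,0 \right)} 2 \left(-2\right) \right)} + J\right) = - 20 \left(\left(-1\right) 2 \left(-2\right) + 320\right) = - 20 \left(\left(-2\right) \left(-2\right) + 320\right) = - 20 \left(4 + 320\right) = \left(-20\right) 324 = -6480$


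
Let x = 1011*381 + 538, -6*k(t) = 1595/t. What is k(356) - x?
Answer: -823918739/2136 ≈ -3.8573e+5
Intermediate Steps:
k(t) = -1595/(6*t)
x = 385729 (x = 385191 + 538 = 385729)
k(356) - x = -1595/6/356 - 1*385729 = -1595/6*1/356 - 385729 = -1595/2136 - 385729 = -823918739/2136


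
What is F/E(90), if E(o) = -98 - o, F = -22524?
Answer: 5631/47 ≈ 119.81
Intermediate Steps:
F/E(90) = -22524/(-98 - 1*90) = -22524/(-98 - 90) = -22524/(-188) = -22524*(-1/188) = 5631/47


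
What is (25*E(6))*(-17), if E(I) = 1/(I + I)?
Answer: -425/12 ≈ -35.417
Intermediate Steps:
E(I) = 1/(2*I)
(25*E(6))*(-17) = (25*((½)/6))*(-17) = (25*((½)*(⅙)))*(-17) = (25*(1/12))*(-17) = (25/12)*(-17) = -425/12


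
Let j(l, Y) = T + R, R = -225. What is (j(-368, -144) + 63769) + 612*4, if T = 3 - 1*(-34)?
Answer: 66029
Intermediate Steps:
T = 37 (T = 3 + 34 = 37)
j(l, Y) = -188 (j(l, Y) = 37 - 225 = -188)
(j(-368, -144) + 63769) + 612*4 = (-188 + 63769) + 612*4 = 63581 + 2448 = 66029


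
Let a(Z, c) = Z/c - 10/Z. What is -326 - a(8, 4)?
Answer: -1307/4 ≈ -326.75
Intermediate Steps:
a(Z, c) = -10/Z + Z/c
-326 - a(8, 4) = -326 - (-10/8 + 8/4) = -326 - (-10*1/8 + 8*(1/4)) = -326 - (-5/4 + 2) = -326 - 1*3/4 = -326 - 3/4 = -1307/4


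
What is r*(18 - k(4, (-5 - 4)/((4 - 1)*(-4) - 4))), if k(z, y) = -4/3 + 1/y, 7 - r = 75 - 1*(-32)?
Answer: -15800/9 ≈ -1755.6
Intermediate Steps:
r = -100 (r = 7 - (75 - 1*(-32)) = 7 - (75 + 32) = 7 - 1*107 = 7 - 107 = -100)
k(z, y) = -4/3 + 1/y (k(z, y) = -4*1/3 + 1/y = -4/3 + 1/y)
r*(18 - k(4, (-5 - 4)/((4 - 1)*(-4) - 4))) = -100*(18 - (-4/3 + 1/((-5 - 4)/((4 - 1)*(-4) - 4)))) = -100*(18 - (-4/3 + 1/(-9/(3*(-4) - 4)))) = -100*(18 - (-4/3 + 1/(-9/(-12 - 4)))) = -100*(18 - (-4/3 + 1/(-9/(-16)))) = -100*(18 - (-4/3 + 1/(-9*(-1/16)))) = -100*(18 - (-4/3 + 1/(9/16))) = -100*(18 - (-4/3 + 16/9)) = -100*(18 - 1*4/9) = -100*(18 - 4/9) = -100*158/9 = -15800/9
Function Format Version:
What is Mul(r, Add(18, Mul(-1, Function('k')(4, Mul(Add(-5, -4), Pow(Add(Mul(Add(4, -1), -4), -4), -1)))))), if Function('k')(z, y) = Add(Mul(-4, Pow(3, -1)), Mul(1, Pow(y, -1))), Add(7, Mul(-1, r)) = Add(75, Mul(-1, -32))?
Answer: Rational(-15800, 9) ≈ -1755.6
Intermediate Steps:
r = -100 (r = Add(7, Mul(-1, Add(75, Mul(-1, -32)))) = Add(7, Mul(-1, Add(75, 32))) = Add(7, Mul(-1, 107)) = Add(7, -107) = -100)
Function('k')(z, y) = Add(Rational(-4, 3), Pow(y, -1)) (Function('k')(z, y) = Add(Mul(-4, Rational(1, 3)), Pow(y, -1)) = Add(Rational(-4, 3), Pow(y, -1)))
Mul(r, Add(18, Mul(-1, Function('k')(4, Mul(Add(-5, -4), Pow(Add(Mul(Add(4, -1), -4), -4), -1)))))) = Mul(-100, Add(18, Mul(-1, Add(Rational(-4, 3), Pow(Mul(Add(-5, -4), Pow(Add(Mul(Add(4, -1), -4), -4), -1)), -1))))) = Mul(-100, Add(18, Mul(-1, Add(Rational(-4, 3), Pow(Mul(-9, Pow(Add(Mul(3, -4), -4), -1)), -1))))) = Mul(-100, Add(18, Mul(-1, Add(Rational(-4, 3), Pow(Mul(-9, Pow(Add(-12, -4), -1)), -1))))) = Mul(-100, Add(18, Mul(-1, Add(Rational(-4, 3), Pow(Mul(-9, Pow(-16, -1)), -1))))) = Mul(-100, Add(18, Mul(-1, Add(Rational(-4, 3), Pow(Mul(-9, Rational(-1, 16)), -1))))) = Mul(-100, Add(18, Mul(-1, Add(Rational(-4, 3), Pow(Rational(9, 16), -1))))) = Mul(-100, Add(18, Mul(-1, Add(Rational(-4, 3), Rational(16, 9))))) = Mul(-100, Add(18, Mul(-1, Rational(4, 9)))) = Mul(-100, Add(18, Rational(-4, 9))) = Mul(-100, Rational(158, 9)) = Rational(-15800, 9)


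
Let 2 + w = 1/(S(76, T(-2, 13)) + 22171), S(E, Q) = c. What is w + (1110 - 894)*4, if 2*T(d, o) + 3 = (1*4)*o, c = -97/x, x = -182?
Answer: 3478358960/4035219 ≈ 862.00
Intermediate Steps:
c = 97/182 (c = -97/(-182) = -97*(-1/182) = 97/182 ≈ 0.53297)
T(d, o) = -3/2 + 2*o (T(d, o) = -3/2 + ((1*4)*o)/2 = -3/2 + (4*o)/2 = -3/2 + 2*o)
S(E, Q) = 97/182
w = -8070256/4035219 (w = -2 + 1/(97/182 + 22171) = -2 + 1/(4035219/182) = -2 + 182/4035219 = -8070256/4035219 ≈ -2.0000)
w + (1110 - 894)*4 = -8070256/4035219 + (1110 - 894)*4 = -8070256/4035219 + 216*4 = -8070256/4035219 + 864 = 3478358960/4035219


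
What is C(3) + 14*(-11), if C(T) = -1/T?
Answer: -463/3 ≈ -154.33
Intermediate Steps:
C(3) + 14*(-11) = -1/3 + 14*(-11) = -1*⅓ - 154 = -⅓ - 154 = -463/3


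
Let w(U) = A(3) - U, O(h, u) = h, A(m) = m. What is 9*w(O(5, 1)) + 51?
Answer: 33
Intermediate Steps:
w(U) = 3 - U
9*w(O(5, 1)) + 51 = 9*(3 - 1*5) + 51 = 9*(3 - 5) + 51 = 9*(-2) + 51 = -18 + 51 = 33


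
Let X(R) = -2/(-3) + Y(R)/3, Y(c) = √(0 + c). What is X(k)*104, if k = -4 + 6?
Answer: 208/3 + 104*√2/3 ≈ 118.36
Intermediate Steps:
Y(c) = √c
k = 2
X(R) = ⅔ + √R/3 (X(R) = -2/(-3) + √R/3 = -2*(-⅓) + √R*(⅓) = ⅔ + √R/3)
X(k)*104 = (⅔ + √2/3)*104 = 208/3 + 104*√2/3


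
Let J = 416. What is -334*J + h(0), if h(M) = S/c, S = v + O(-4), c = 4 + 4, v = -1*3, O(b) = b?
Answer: -1111559/8 ≈ -1.3895e+5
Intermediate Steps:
v = -3
c = 8
S = -7 (S = -3 - 4 = -7)
h(M) = -7/8
-334*J + h(0) = -334*416 - 7/8 = -138944 - 7/8 = -1111559/8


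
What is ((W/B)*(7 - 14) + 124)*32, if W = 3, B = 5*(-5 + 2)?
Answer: 20064/5 ≈ 4012.8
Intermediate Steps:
B = -15 (B = 5*(-3) = -15)
((W/B)*(7 - 14) + 124)*32 = ((3/(-15))*(7 - 14) + 124)*32 = ((3*(-1/15))*(-7) + 124)*32 = (-1/5*(-7) + 124)*32 = (7/5 + 124)*32 = (627/5)*32 = 20064/5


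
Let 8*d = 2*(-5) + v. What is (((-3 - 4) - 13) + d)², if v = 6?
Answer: 1681/4 ≈ 420.25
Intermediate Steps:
d = -½ (d = (2*(-5) + 6)/8 = (-10 + 6)/8 = (⅛)*(-4) = -½ ≈ -0.50000)
(((-3 - 4) - 13) + d)² = (((-3 - 4) - 13) - ½)² = ((-7 - 13) - ½)² = (-20 - ½)² = (-41/2)² = 1681/4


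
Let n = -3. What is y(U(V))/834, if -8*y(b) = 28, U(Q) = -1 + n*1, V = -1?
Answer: -7/1668 ≈ -0.0041966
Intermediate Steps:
U(Q) = -4 (U(Q) = -1 - 3*1 = -1 - 3 = -4)
y(b) = -7/2 (y(b) = -1/8*28 = -7/2)
y(U(V))/834 = -7/2/834 = -7/2*1/834 = -7/1668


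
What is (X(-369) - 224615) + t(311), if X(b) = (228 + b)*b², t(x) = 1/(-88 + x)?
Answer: -4331399467/223 ≈ -1.9423e+7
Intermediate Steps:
X(b) = b²*(228 + b)
(X(-369) - 224615) + t(311) = ((-369)²*(228 - 369) - 224615) + 1/(-88 + 311) = (136161*(-141) - 224615) + 1/223 = (-19198701 - 224615) + 1/223 = -19423316 + 1/223 = -4331399467/223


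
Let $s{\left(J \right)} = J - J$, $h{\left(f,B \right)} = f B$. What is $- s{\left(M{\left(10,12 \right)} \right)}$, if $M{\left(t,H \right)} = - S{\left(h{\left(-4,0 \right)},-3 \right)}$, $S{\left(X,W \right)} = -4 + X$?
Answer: $0$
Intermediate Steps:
$h{\left(f,B \right)} = B f$
$M{\left(t,H \right)} = 4$ ($M{\left(t,H \right)} = - (-4 + 0 \left(-4\right)) = - (-4 + 0) = \left(-1\right) \left(-4\right) = 4$)
$s{\left(J \right)} = 0$
$- s{\left(M{\left(10,12 \right)} \right)} = \left(-1\right) 0 = 0$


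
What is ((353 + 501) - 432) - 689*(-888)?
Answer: 612254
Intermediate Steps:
((353 + 501) - 432) - 689*(-888) = (854 - 432) + 611832 = 422 + 611832 = 612254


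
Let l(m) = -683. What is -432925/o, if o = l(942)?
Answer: 432925/683 ≈ 633.86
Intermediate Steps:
o = -683
-432925/o = -432925/(-683) = -432925*(-1/683) = 432925/683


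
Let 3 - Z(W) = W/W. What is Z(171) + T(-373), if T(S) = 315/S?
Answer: 431/373 ≈ 1.1555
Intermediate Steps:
Z(W) = 2 (Z(W) = 3 - W/W = 3 - 1*1 = 3 - 1 = 2)
Z(171) + T(-373) = 2 + 315/(-373) = 2 + 315*(-1/373) = 2 - 315/373 = 431/373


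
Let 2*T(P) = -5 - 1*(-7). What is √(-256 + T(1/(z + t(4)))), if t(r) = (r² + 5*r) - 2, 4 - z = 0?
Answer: I*√255 ≈ 15.969*I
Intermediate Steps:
z = 4 (z = 4 - 1*0 = 4 + 0 = 4)
t(r) = -2 + r² + 5*r
T(P) = 1 (T(P) = (-5 - 1*(-7))/2 = (-5 + 7)/2 = (½)*2 = 1)
√(-256 + T(1/(z + t(4)))) = √(-256 + 1) = √(-255) = I*√255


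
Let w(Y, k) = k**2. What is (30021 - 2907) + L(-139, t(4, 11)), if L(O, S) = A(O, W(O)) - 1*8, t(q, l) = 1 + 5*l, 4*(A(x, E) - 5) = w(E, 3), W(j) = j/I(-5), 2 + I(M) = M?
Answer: 108453/4 ≈ 27113.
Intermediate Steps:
I(M) = -2 + M
W(j) = -j/7 (W(j) = j/(-2 - 5) = j/(-7) = j*(-1/7) = -j/7)
A(x, E) = 29/4 (A(x, E) = 5 + (1/4)*3**2 = 5 + (1/4)*9 = 5 + 9/4 = 29/4)
L(O, S) = -3/4 (L(O, S) = 29/4 - 1*8 = 29/4 - 8 = -3/4)
(30021 - 2907) + L(-139, t(4, 11)) = (30021 - 2907) - 3/4 = 27114 - 3/4 = 108453/4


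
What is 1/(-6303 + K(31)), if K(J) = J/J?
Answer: -1/6302 ≈ -0.00015868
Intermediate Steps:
K(J) = 1
1/(-6303 + K(31)) = 1/(-6303 + 1) = 1/(-6302) = -1/6302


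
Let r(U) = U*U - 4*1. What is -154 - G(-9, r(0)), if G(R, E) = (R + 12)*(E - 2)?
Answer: -136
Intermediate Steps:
r(U) = -4 + U**2 (r(U) = U**2 - 4 = -4 + U**2)
G(R, E) = (-2 + E)*(12 + R) (G(R, E) = (12 + R)*(-2 + E) = (-2 + E)*(12 + R))
-154 - G(-9, r(0)) = -154 - (-24 - 2*(-9) + 12*(-4 + 0**2) + (-4 + 0**2)*(-9)) = -154 - (-24 + 18 + 12*(-4 + 0) + (-4 + 0)*(-9)) = -154 - (-24 + 18 + 12*(-4) - 4*(-9)) = -154 - (-24 + 18 - 48 + 36) = -154 - 1*(-18) = -154 + 18 = -136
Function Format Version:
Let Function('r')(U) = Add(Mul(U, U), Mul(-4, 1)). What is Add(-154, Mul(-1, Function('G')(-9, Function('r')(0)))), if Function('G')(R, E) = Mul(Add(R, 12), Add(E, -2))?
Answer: -136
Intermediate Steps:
Function('r')(U) = Add(-4, Pow(U, 2)) (Function('r')(U) = Add(Pow(U, 2), -4) = Add(-4, Pow(U, 2)))
Function('G')(R, E) = Mul(Add(-2, E), Add(12, R)) (Function('G')(R, E) = Mul(Add(12, R), Add(-2, E)) = Mul(Add(-2, E), Add(12, R)))
Add(-154, Mul(-1, Function('G')(-9, Function('r')(0)))) = Add(-154, Mul(-1, Add(-24, Mul(-2, -9), Mul(12, Add(-4, Pow(0, 2))), Mul(Add(-4, Pow(0, 2)), -9)))) = Add(-154, Mul(-1, Add(-24, 18, Mul(12, Add(-4, 0)), Mul(Add(-4, 0), -9)))) = Add(-154, Mul(-1, Add(-24, 18, Mul(12, -4), Mul(-4, -9)))) = Add(-154, Mul(-1, Add(-24, 18, -48, 36))) = Add(-154, Mul(-1, -18)) = Add(-154, 18) = -136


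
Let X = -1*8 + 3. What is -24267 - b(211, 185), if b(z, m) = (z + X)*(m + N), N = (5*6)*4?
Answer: -87097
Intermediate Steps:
N = 120 (N = 30*4 = 120)
X = -5 (X = -8 + 3 = -5)
b(z, m) = (-5 + z)*(120 + m) (b(z, m) = (z - 5)*(m + 120) = (-5 + z)*(120 + m))
-24267 - b(211, 185) = -24267 - (-600 - 5*185 + 120*211 + 185*211) = -24267 - (-600 - 925 + 25320 + 39035) = -24267 - 1*62830 = -24267 - 62830 = -87097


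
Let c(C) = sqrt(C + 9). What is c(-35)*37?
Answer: 37*I*sqrt(26) ≈ 188.66*I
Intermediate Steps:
c(C) = sqrt(9 + C)
c(-35)*37 = sqrt(9 - 35)*37 = sqrt(-26)*37 = (I*sqrt(26))*37 = 37*I*sqrt(26)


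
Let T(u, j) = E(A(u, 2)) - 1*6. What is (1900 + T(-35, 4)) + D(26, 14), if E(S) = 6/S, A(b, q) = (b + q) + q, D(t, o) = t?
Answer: 59514/31 ≈ 1919.8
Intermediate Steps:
A(b, q) = b + 2*q
T(u, j) = -6 + 6/(4 + u) (T(u, j) = 6/(u + 2*2) - 1*6 = 6/(u + 4) - 6 = 6/(4 + u) - 6 = -6 + 6/(4 + u))
(1900 + T(-35, 4)) + D(26, 14) = (1900 + 6*(-3 - 1*(-35))/(4 - 35)) + 26 = (1900 + 6*(-3 + 35)/(-31)) + 26 = (1900 + 6*(-1/31)*32) + 26 = (1900 - 192/31) + 26 = 58708/31 + 26 = 59514/31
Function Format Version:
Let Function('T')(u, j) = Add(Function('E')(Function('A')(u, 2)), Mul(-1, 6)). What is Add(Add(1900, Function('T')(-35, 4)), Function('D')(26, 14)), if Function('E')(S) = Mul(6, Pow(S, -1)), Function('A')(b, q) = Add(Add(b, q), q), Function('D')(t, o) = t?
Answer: Rational(59514, 31) ≈ 1919.8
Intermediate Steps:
Function('A')(b, q) = Add(b, Mul(2, q))
Function('T')(u, j) = Add(-6, Mul(6, Pow(Add(4, u), -1))) (Function('T')(u, j) = Add(Mul(6, Pow(Add(u, Mul(2, 2)), -1)), Mul(-1, 6)) = Add(Mul(6, Pow(Add(u, 4), -1)), -6) = Add(Mul(6, Pow(Add(4, u), -1)), -6) = Add(-6, Mul(6, Pow(Add(4, u), -1))))
Add(Add(1900, Function('T')(-35, 4)), Function('D')(26, 14)) = Add(Add(1900, Mul(6, Pow(Add(4, -35), -1), Add(-3, Mul(-1, -35)))), 26) = Add(Add(1900, Mul(6, Pow(-31, -1), Add(-3, 35))), 26) = Add(Add(1900, Mul(6, Rational(-1, 31), 32)), 26) = Add(Add(1900, Rational(-192, 31)), 26) = Add(Rational(58708, 31), 26) = Rational(59514, 31)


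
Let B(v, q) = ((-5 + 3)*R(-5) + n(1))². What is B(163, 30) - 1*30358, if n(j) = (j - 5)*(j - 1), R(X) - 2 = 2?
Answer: -30294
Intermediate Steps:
R(X) = 4 (R(X) = 2 + 2 = 4)
n(j) = (-1 + j)*(-5 + j) (n(j) = (-5 + j)*(-1 + j) = (-1 + j)*(-5 + j))
B(v, q) = 64 (B(v, q) = ((-5 + 3)*4 + (5 + 1² - 6*1))² = (-2*4 + (5 + 1 - 6))² = (-8 + 0)² = (-8)² = 64)
B(163, 30) - 1*30358 = 64 - 1*30358 = 64 - 30358 = -30294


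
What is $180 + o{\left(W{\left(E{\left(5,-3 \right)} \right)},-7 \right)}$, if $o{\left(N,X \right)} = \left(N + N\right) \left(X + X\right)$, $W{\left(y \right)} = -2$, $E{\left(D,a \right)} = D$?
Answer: $236$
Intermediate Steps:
$o{\left(N,X \right)} = 4 N X$ ($o{\left(N,X \right)} = 2 N 2 X = 4 N X$)
$180 + o{\left(W{\left(E{\left(5,-3 \right)} \right)},-7 \right)} = 180 + 4 \left(-2\right) \left(-7\right) = 180 + 56 = 236$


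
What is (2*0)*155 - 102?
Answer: -102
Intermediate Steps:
(2*0)*155 - 102 = 0*155 - 102 = 0 - 102 = -102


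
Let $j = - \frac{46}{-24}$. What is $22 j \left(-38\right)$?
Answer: $- \frac{4807}{3} \approx -1602.3$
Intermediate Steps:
$j = \frac{23}{12}$ ($j = \left(-46\right) \left(- \frac{1}{24}\right) = \frac{23}{12} \approx 1.9167$)
$22 j \left(-38\right) = 22 \cdot \frac{23}{12} \left(-38\right) = \frac{253}{6} \left(-38\right) = - \frac{4807}{3}$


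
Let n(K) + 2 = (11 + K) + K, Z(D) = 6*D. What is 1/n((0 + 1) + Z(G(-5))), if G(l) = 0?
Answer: 1/11 ≈ 0.090909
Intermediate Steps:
n(K) = 9 + 2*K (n(K) = -2 + ((11 + K) + K) = -2 + (11 + 2*K) = 9 + 2*K)
1/n((0 + 1) + Z(G(-5))) = 1/(9 + 2*((0 + 1) + 6*0)) = 1/(9 + 2*(1 + 0)) = 1/(9 + 2*1) = 1/(9 + 2) = 1/11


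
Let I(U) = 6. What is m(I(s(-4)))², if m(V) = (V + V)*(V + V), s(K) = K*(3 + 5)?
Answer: 20736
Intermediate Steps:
s(K) = 8*K (s(K) = K*8 = 8*K)
m(V) = 4*V² (m(V) = (2*V)*(2*V) = 4*V²)
m(I(s(-4)))² = (4*6²)² = (4*36)² = 144² = 20736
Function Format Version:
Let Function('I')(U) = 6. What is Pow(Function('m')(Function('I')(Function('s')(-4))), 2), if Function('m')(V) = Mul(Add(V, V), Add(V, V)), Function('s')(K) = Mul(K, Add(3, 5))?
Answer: 20736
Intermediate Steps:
Function('s')(K) = Mul(8, K) (Function('s')(K) = Mul(K, 8) = Mul(8, K))
Function('m')(V) = Mul(4, Pow(V, 2)) (Function('m')(V) = Mul(Mul(2, V), Mul(2, V)) = Mul(4, Pow(V, 2)))
Pow(Function('m')(Function('I')(Function('s')(-4))), 2) = Pow(Mul(4, Pow(6, 2)), 2) = Pow(Mul(4, 36), 2) = Pow(144, 2) = 20736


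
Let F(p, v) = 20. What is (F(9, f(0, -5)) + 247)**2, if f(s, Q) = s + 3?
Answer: 71289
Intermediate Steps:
f(s, Q) = 3 + s
(F(9, f(0, -5)) + 247)**2 = (20 + 247)**2 = 267**2 = 71289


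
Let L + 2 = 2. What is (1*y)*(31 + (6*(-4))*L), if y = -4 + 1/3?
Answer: -341/3 ≈ -113.67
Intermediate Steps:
L = 0 (L = -2 + 2 = 0)
y = -11/3 (y = -4 + ⅓ = -11/3 ≈ -3.6667)
(1*y)*(31 + (6*(-4))*L) = (1*(-11/3))*(31 + (6*(-4))*0) = -11*(31 - 24*0)/3 = -11*(31 + 0)/3 = -11/3*31 = -341/3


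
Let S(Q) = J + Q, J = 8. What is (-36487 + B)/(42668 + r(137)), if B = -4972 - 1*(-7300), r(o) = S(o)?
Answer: -34159/42813 ≈ -0.79786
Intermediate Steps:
S(Q) = 8 + Q
r(o) = 8 + o
B = 2328 (B = -4972 + 7300 = 2328)
(-36487 + B)/(42668 + r(137)) = (-36487 + 2328)/(42668 + (8 + 137)) = -34159/(42668 + 145) = -34159/42813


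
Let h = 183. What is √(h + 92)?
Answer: 5*√11 ≈ 16.583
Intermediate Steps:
√(h + 92) = √(183 + 92) = √275 = 5*√11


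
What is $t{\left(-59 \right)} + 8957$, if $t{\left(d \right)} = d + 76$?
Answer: $8974$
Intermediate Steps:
$t{\left(d \right)} = 76 + d$
$t{\left(-59 \right)} + 8957 = \left(76 - 59\right) + 8957 = 17 + 8957 = 8974$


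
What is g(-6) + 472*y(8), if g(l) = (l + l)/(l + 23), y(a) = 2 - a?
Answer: -48156/17 ≈ -2832.7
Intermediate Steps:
g(l) = 2*l/(23 + l) (g(l) = (2*l)/(23 + l) = 2*l/(23 + l))
g(-6) + 472*y(8) = 2*(-6)/(23 - 6) + 472*(2 - 1*8) = 2*(-6)/17 + 472*(2 - 8) = 2*(-6)*(1/17) + 472*(-6) = -12/17 - 2832 = -48156/17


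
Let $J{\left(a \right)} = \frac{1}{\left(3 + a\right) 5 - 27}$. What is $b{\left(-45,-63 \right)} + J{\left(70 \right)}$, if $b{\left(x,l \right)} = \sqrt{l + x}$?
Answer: $\frac{1}{338} + 6 i \sqrt{3} \approx 0.0029586 + 10.392 i$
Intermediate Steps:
$J{\left(a \right)} = \frac{1}{-12 + 5 a}$ ($J{\left(a \right)} = \frac{1}{\left(15 + 5 a\right) - 27} = \frac{1}{-12 + 5 a}$)
$b{\left(-45,-63 \right)} + J{\left(70 \right)} = \sqrt{-63 - 45} + \frac{1}{-12 + 5 \cdot 70} = \sqrt{-108} + \frac{1}{-12 + 350} = 6 i \sqrt{3} + \frac{1}{338} = \frac{1}{338} + 6 i \sqrt{3}$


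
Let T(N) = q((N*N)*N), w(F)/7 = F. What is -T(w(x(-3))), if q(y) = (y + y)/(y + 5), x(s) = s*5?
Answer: -231525/115762 ≈ -2.0000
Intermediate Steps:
x(s) = 5*s
w(F) = 7*F
q(y) = 2*y/(5 + y) (q(y) = (2*y)/(5 + y) = 2*y/(5 + y))
T(N) = 2*N**3/(5 + N**3) (T(N) = 2*((N*N)*N)/(5 + (N*N)*N) = 2*(N**2*N)/(5 + N**2*N) = 2*N**3/(5 + N**3))
-T(w(x(-3))) = -2*(7*(5*(-3)))**3/(5 + (7*(5*(-3)))**3) = -2*(7*(-15))**3/(5 + (7*(-15))**3) = -2*(-105)**3/(5 + (-105)**3) = -2*(-1157625)/(5 - 1157625) = -2*(-1157625)/(-1157620) = -2*(-1157625)*(-1)/1157620 = -1*231525/115762 = -231525/115762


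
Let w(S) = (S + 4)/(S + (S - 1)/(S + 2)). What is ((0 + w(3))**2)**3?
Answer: 1838265625/24137569 ≈ 76.158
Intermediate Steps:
w(S) = (4 + S)/(S + (-1 + S)/(2 + S))
((0 + w(3))**2)**3 = ((0 + (8 + 3**2 + 6*3)/(-1 + 3**2 + 3*3))**2)**3 = ((0 + (8 + 9 + 18)/(-1 + 9 + 9))**2)**3 = ((0 + 35/17)**2)**3 = ((35/17)**2)**3 = (1225/289)**3 = 1838265625/24137569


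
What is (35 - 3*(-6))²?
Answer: 2809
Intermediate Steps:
(35 - 3*(-6))² = (35 + 18)² = 53² = 2809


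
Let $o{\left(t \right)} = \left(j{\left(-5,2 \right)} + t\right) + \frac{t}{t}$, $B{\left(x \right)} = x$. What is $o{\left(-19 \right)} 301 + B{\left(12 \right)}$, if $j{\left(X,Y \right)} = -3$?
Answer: $-6309$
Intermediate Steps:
$o{\left(t \right)} = -2 + t$ ($o{\left(t \right)} = \left(-3 + t\right) + \frac{t}{t} = \left(-3 + t\right) + 1 = -2 + t$)
$o{\left(-19 \right)} 301 + B{\left(12 \right)} = \left(-2 - 19\right) 301 + 12 = \left(-21\right) 301 + 12 = -6321 + 12 = -6309$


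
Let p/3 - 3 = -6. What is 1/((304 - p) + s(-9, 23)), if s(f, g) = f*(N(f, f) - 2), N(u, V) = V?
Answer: 1/412 ≈ 0.0024272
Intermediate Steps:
p = -9 (p = 9 + 3*(-6) = 9 - 18 = -9)
s(f, g) = f*(-2 + f) (s(f, g) = f*(f - 2) = f*(-2 + f))
1/((304 - p) + s(-9, 23)) = 1/((304 - 1*(-9)) - 9*(-2 - 9)) = 1/((304 + 9) - 9*(-11)) = 1/(313 + 99) = 1/412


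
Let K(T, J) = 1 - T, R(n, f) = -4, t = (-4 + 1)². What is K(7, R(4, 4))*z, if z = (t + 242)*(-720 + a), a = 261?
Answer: 691254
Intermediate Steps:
t = 9 (t = (-3)² = 9)
z = -115209 (z = (9 + 242)*(-720 + 261) = 251*(-459) = -115209)
K(7, R(4, 4))*z = (1 - 1*7)*(-115209) = (1 - 7)*(-115209) = -6*(-115209) = 691254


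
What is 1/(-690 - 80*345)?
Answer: -1/28290 ≈ -3.5348e-5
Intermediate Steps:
1/(-690 - 80*345) = 1/(-690 - 27600) = 1/(-28290) = -1/28290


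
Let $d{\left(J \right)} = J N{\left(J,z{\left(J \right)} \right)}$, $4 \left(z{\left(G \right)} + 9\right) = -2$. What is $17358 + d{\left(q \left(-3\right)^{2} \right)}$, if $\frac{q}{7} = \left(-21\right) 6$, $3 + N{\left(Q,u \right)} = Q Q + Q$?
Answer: $-500124964656$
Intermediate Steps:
$z{\left(G \right)} = - \frac{19}{2}$ ($z{\left(G \right)} = -9 + \frac{1}{4} \left(-2\right) = -9 - \frac{1}{2} = - \frac{19}{2}$)
$N{\left(Q,u \right)} = -3 + Q + Q^{2}$ ($N{\left(Q,u \right)} = -3 + \left(Q Q + Q\right) = -3 + \left(Q^{2} + Q\right) = -3 + \left(Q + Q^{2}\right) = -3 + Q + Q^{2}$)
$q = -882$ ($q = 7 \left(\left(-21\right) 6\right) = 7 \left(-126\right) = -882$)
$d{\left(J \right)} = J \left(-3 + J + J^{2}\right)$
$17358 + d{\left(q \left(-3\right)^{2} \right)} = 17358 + - 882 \left(-3\right)^{2} \left(-3 - 882 \left(-3\right)^{2} + \left(- 882 \left(-3\right)^{2}\right)^{2}\right) = 17358 + \left(-882\right) 9 \left(-3 - 7938 + \left(\left(-882\right) 9\right)^{2}\right) = 17358 - 7938 \left(-3 - 7938 + \left(-7938\right)^{2}\right) = 17358 - 7938 \left(-3 - 7938 + 63011844\right) = 17358 - 500124982014 = -500124964656$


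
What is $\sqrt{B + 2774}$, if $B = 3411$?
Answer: $\sqrt{6185} \approx 78.645$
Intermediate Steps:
$\sqrt{B + 2774} = \sqrt{3411 + 2774} = \sqrt{6185}$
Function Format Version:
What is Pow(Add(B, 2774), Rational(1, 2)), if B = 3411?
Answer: Pow(6185, Rational(1, 2)) ≈ 78.645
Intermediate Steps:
Pow(Add(B, 2774), Rational(1, 2)) = Pow(Add(3411, 2774), Rational(1, 2)) = Pow(6185, Rational(1, 2))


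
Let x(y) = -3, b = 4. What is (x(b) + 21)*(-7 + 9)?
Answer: 36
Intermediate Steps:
(x(b) + 21)*(-7 + 9) = (-3 + 21)*(-7 + 9) = 18*2 = 36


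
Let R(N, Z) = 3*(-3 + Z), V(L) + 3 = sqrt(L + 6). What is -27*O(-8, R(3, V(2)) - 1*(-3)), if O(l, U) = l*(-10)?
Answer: -2160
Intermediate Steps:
V(L) = -3 + sqrt(6 + L) (V(L) = -3 + sqrt(L + 6) = -3 + sqrt(6 + L))
R(N, Z) = -9 + 3*Z
O(l, U) = -10*l
-27*O(-8, R(3, V(2)) - 1*(-3)) = -(-270)*(-8) = -27*80 = -2160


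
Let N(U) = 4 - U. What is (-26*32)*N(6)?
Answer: 1664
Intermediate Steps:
(-26*32)*N(6) = (-26*32)*(4 - 1*6) = -832*(4 - 6) = -832*(-2) = 1664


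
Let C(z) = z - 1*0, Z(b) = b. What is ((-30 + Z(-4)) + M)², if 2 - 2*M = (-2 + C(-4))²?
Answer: 2601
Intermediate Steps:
C(z) = z (C(z) = z + 0 = z)
M = -17 (M = 1 - (-2 - 4)²/2 = 1 - ½*(-6)² = 1 - ½*36 = 1 - 18 = -17)
((-30 + Z(-4)) + M)² = ((-30 - 4) - 17)² = (-34 - 17)² = (-51)² = 2601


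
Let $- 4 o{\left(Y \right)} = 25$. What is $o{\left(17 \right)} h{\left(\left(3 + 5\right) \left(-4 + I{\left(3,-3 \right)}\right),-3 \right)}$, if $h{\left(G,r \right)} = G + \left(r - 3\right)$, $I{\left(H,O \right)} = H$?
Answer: $\frac{175}{2} \approx 87.5$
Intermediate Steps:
$o{\left(Y \right)} = - \frac{25}{4}$ ($o{\left(Y \right)} = \left(- \frac{1}{4}\right) 25 = - \frac{25}{4}$)
$h{\left(G,r \right)} = -3 + G + r$ ($h{\left(G,r \right)} = G + \left(-3 + r\right) = -3 + G + r$)
$o{\left(17 \right)} h{\left(\left(3 + 5\right) \left(-4 + I{\left(3,-3 \right)}\right),-3 \right)} = - \frac{25 \left(-3 + \left(3 + 5\right) \left(-4 + 3\right) - 3\right)}{4} = - \frac{25 \left(-3 + 8 \left(-1\right) - 3\right)}{4} = - \frac{25 \left(-3 - 8 - 3\right)}{4} = \left(- \frac{25}{4}\right) \left(-14\right) = \frac{175}{2}$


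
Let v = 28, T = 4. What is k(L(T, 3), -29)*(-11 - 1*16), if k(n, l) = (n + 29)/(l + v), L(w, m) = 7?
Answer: 972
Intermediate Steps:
k(n, l) = (29 + n)/(28 + l) (k(n, l) = (n + 29)/(l + 28) = (29 + n)/(28 + l))
k(L(T, 3), -29)*(-11 - 1*16) = ((29 + 7)/(28 - 29))*(-11 - 1*16) = (36/(-1))*(-11 - 16) = -1*36*(-27) = -36*(-27) = 972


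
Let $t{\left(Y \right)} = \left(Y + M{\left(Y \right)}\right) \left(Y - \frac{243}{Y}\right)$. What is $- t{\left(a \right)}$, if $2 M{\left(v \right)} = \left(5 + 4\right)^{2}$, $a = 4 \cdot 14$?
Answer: $- \frac{558349}{112} \approx -4985.3$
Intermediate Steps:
$a = 56$
$M{\left(v \right)} = \frac{81}{2}$ ($M{\left(v \right)} = \frac{\left(5 + 4\right)^{2}}{2} = \frac{9^{2}}{2} = \frac{1}{2} \cdot 81 = \frac{81}{2}$)
$t{\left(Y \right)} = \left(\frac{81}{2} + Y\right) \left(Y - \frac{243}{Y}\right)$ ($t{\left(Y \right)} = \left(Y + \frac{81}{2}\right) \left(Y - \frac{243}{Y}\right) = \left(\frac{81}{2} + Y\right) \left(Y - \frac{243}{Y}\right)$)
$- t{\left(a \right)} = - (-243 + 56^{2} - \frac{19683}{2 \cdot 56} + \frac{81}{2} \cdot 56) = - (-243 + 3136 - \frac{19683}{112} + 2268) = \left(-1\right) \frac{558349}{112} = - \frac{558349}{112}$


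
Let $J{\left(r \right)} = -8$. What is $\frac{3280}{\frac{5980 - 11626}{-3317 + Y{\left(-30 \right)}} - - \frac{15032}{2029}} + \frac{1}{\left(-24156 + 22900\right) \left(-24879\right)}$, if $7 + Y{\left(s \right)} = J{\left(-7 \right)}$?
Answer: $\frac{346460276269249259}{961538539900296} \approx 360.32$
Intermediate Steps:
$Y{\left(s \right)} = -15$ ($Y{\left(s \right)} = -7 - 8 = -15$)
$\frac{3280}{\frac{5980 - 11626}{-3317 + Y{\left(-30 \right)}} - - \frac{15032}{2029}} + \frac{1}{\left(-24156 + 22900\right) \left(-24879\right)} = \frac{3280}{\frac{5980 - 11626}{-3317 - 15} - - \frac{15032}{2029}} + \frac{1}{\left(-24156 + 22900\right) \left(-24879\right)} = \frac{3280}{- \frac{5646}{-3332} - \left(-15032\right) \frac{1}{2029}} + \frac{1}{-1256} \left(- \frac{1}{24879}\right) = \frac{3280}{\left(-5646\right) \left(- \frac{1}{3332}\right) - - \frac{15032}{2029}} - - \frac{1}{31248024} = \frac{3280}{\frac{2823}{1666} + \frac{15032}{2029}} + \frac{1}{31248024} = \frac{3280}{\frac{30771179}{3380314}} + \frac{1}{31248024} = 3280 \cdot \frac{3380314}{30771179} + \frac{1}{31248024} = \frac{11087429920}{30771179} + \frac{1}{31248024} = \frac{346460276269249259}{961538539900296}$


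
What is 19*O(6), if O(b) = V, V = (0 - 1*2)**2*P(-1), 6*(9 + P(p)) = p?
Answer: -2090/3 ≈ -696.67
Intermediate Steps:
P(p) = -9 + p/6
V = -110/3 (V = (0 - 1*2)**2*(-9 + (1/6)*(-1)) = (0 - 2)**2*(-9 - 1/6) = (-2)**2*(-55/6) = 4*(-55/6) = -110/3 ≈ -36.667)
O(b) = -110/3
19*O(6) = 19*(-110/3) = -2090/3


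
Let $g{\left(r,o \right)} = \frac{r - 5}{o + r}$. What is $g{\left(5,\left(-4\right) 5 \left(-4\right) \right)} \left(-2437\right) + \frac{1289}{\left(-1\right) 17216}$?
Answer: $- \frac{1289}{17216} \approx -0.074872$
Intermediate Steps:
$g{\left(r,o \right)} = \frac{-5 + r}{o + r}$
$g{\left(5,\left(-4\right) 5 \left(-4\right) \right)} \left(-2437\right) + \frac{1289}{\left(-1\right) 17216} = \frac{-5 + 5}{\left(-4\right) 5 \left(-4\right) + 5} \left(-2437\right) + \frac{1289}{\left(-1\right) 17216} = \frac{1}{\left(-20\right) \left(-4\right) + 5} \cdot 0 \left(-2437\right) + \frac{1289}{-17216} = \frac{1}{80 + 5} \cdot 0 \left(-2437\right) + 1289 \left(- \frac{1}{17216}\right) = \frac{1}{85} \cdot 0 \left(-2437\right) - \frac{1289}{17216} = 0 \left(-2437\right) - \frac{1289}{17216} = 0 - \frac{1289}{17216} = - \frac{1289}{17216}$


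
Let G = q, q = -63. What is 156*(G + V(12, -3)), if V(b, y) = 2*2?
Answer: -9204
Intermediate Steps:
V(b, y) = 4
G = -63
156*(G + V(12, -3)) = 156*(-63 + 4) = 156*(-59) = -9204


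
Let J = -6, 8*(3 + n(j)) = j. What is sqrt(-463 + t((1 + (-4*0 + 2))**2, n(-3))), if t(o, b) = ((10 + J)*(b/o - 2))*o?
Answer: I*sqrt(2194)/2 ≈ 23.42*I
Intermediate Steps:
n(j) = -3 + j/8
t(o, b) = o*(-8 + 4*b/o) (t(o, b) = ((10 - 6)*(b/o - 2))*o = (4*(-2 + b/o))*o = (-8 + 4*b/o)*o = o*(-8 + 4*b/o))
sqrt(-463 + t((1 + (-4*0 + 2))**2, n(-3))) = sqrt(-463 + (-8*(1 + (-4*0 + 2))**2 + 4*(-3 + (1/8)*(-3)))) = sqrt(-463 + (-8*(1 + (0 + 2))**2 + 4*(-3 - 3/8))) = sqrt(-463 + (-8*(1 + 2)**2 + 4*(-27/8))) = sqrt(-463 + (-8*3**2 - 27/2)) = sqrt(-463 + (-8*9 - 27/2)) = sqrt(-463 + (-72 - 27/2)) = sqrt(-463 - 171/2) = sqrt(-1097/2) = I*sqrt(2194)/2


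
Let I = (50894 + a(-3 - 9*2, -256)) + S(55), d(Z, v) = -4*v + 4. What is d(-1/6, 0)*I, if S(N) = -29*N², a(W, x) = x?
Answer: -148348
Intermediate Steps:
d(Z, v) = 4 - 4*v
I = -37087 (I = (50894 - 256) - 29*55² = 50638 - 29*3025 = 50638 - 87725 = -37087)
d(-1/6, 0)*I = (4 - 4*0)*(-37087) = (4 + 0)*(-37087) = 4*(-37087) = -148348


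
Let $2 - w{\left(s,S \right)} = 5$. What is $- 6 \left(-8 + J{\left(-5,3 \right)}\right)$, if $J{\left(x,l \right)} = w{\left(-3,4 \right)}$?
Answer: $66$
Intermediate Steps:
$w{\left(s,S \right)} = -3$ ($w{\left(s,S \right)} = 2 - 5 = -3$)
$J{\left(x,l \right)} = -3$
$- 6 \left(-8 + J{\left(-5,3 \right)}\right) = - 6 \left(-8 - 3\right) = \left(-6\right) \left(-11\right) = 66$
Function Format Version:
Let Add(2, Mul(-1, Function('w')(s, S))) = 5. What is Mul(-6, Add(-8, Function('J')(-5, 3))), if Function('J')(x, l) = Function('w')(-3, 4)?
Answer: 66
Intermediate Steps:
Function('w')(s, S) = -3 (Function('w')(s, S) = Add(2, Mul(-1, 5)) = Add(2, -5) = -3)
Function('J')(x, l) = -3
Mul(-6, Add(-8, Function('J')(-5, 3))) = Mul(-6, Add(-8, -3)) = Mul(-6, -11) = 66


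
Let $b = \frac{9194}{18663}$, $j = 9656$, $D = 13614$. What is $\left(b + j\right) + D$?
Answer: $\frac{434297204}{18663} \approx 23271.0$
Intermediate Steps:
$b = \frac{9194}{18663}$ ($b = 9194 \cdot \frac{1}{18663} = \frac{9194}{18663} \approx 0.49263$)
$\left(b + j\right) + D = \left(\frac{9194}{18663} + 9656\right) + 13614 = \frac{180219122}{18663} + 13614 = \frac{434297204}{18663}$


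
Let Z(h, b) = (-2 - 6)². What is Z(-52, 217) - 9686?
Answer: -9622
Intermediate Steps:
Z(h, b) = 64 (Z(h, b) = (-8)² = 64)
Z(-52, 217) - 9686 = 64 - 9686 = -9622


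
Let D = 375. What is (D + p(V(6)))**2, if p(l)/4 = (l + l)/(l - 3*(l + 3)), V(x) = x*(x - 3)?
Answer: 3455881/25 ≈ 1.3824e+5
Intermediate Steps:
V(x) = x*(-3 + x)
p(l) = 8*l/(-9 - 2*l) (p(l) = 4*((l + l)/(l - 3*(l + 3))) = 4*((2*l)/(l - 3*(3 + l))) = 4*((2*l)/(l + (-9 - 3*l))) = 4*((2*l)/(-9 - 2*l)) = 4*(2*l/(-9 - 2*l)) = 8*l/(-9 - 2*l))
(D + p(V(6)))**2 = (375 - 8*6*(-3 + 6)/(9 + 2*(6*(-3 + 6))))**2 = (375 - 8*6*3/(9 + 2*(6*3)))**2 = (375 - 8*18/(9 + 2*18))**2 = (375 - 8*18/(9 + 36))**2 = (375 - 8*18/45)**2 = (375 - 8*18*1/45)**2 = (375 - 16/5)**2 = (1859/5)**2 = 3455881/25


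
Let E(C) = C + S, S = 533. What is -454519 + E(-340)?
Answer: -454326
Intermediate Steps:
E(C) = 533 + C (E(C) = C + 533 = 533 + C)
-454519 + E(-340) = -454519 + (533 - 340) = -454519 + 193 = -454326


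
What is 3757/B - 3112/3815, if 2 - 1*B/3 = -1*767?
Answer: 7153571/8801205 ≈ 0.81279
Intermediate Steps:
B = 2307 (B = 6 - (-3)*767 = 6 - 3*(-767) = 6 + 2301 = 2307)
3757/B - 3112/3815 = 3757/2307 - 3112/3815 = 7153571/8801205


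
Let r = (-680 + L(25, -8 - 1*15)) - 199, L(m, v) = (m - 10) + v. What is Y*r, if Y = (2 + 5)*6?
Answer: -37254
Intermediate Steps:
L(m, v) = -10 + m + v (L(m, v) = (-10 + m) + v = -10 + m + v)
Y = 42 (Y = 7*6 = 42)
r = -887 (r = (-680 + (-10 + 25 + (-8 - 1*15))) - 199 = (-680 + (-10 + 25 + (-8 - 15))) - 199 = (-680 + (-10 + 25 - 23)) - 199 = (-680 - 8) - 199 = -688 - 199 = -887)
Y*r = 42*(-887) = -37254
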